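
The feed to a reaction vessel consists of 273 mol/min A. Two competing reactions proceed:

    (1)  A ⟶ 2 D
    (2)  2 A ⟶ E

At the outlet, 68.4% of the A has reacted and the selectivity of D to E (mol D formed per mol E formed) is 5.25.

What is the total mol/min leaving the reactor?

339 mol/min

Conversion of A: A consumed = 0.684 × 273 = 186.7 mol/min = 1ξ₁ + 2ξ₂.
Selectivity: 2ξ₁ / (1ξ₂) = 5.25 → ξ₁ = 2.625 ξ₂.
Substitute: (1·2.625 + 2) ξ₂ = 186.7 → ξ₂ = 40.37 mol/min, ξ₁ = 106 mol/min.
Outlet amounts (n = n₀ + Σ ν·ξ):
  A: 273 − 1(106) − 2(40.37) = 86.27
  D: 0 + 2(106) = 212
  E: 0 + 1(40.37) = 40.37
Total out = 86.27 + 212 + 40.37 = 338.6 mol/min.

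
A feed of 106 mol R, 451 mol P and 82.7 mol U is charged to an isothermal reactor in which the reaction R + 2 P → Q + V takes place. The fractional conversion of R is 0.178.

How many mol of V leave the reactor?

18.9 mol

R reacted = 0.178 × 106 = 18.87 mol; ν_R = −1, so ξ = 18.87/1 = 18.87 mol.
Outlet amounts (n = n₀ + ν ξ):
  R: 106 − 1(18.87) = 87.13
  P: 451 − 2(18.87) = 413.3
  Q: 0 + 1(18.87) = 18.87
  V: 0 + 1(18.87) = 18.87
  U: 82.7 (inert)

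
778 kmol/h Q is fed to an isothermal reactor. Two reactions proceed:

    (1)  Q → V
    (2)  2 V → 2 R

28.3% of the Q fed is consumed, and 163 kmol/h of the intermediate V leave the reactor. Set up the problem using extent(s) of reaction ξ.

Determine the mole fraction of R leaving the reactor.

Conversion of Q: Q consumed = 1ξ₁ = 0.283 × 778 → ξ₁ = 220.2 kmol/h.
V balance: n_V = 0 + 1ξ₁ − 2ξ₂ = 163 → ξ₂ = (1·220.2 − 163)/2 = 28.59 kmol/h.
Outlet amounts (n = n₀ + Σ ν·ξ):
  Q: 778 − 1(220.2) = 557.8
  V: 0 + 1(220.2) − 2(28.59) = 163
  R: 0 + 2(28.59) = 57.17
Total out = 778 kmol/h; y_R = 57.17 / 778 = 0.07349.

0.0735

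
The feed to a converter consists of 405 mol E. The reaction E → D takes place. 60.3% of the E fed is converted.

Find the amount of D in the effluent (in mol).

244 mol

E reacted = 0.603 × 405 = 244.2 mol; ν_E = −1, so ξ = 244.2/1 = 244.2 mol.
Outlet amounts (n = n₀ + ν ξ):
  E: 405 − 1(244.2) = 160.8
  D: 0 + 1(244.2) = 244.2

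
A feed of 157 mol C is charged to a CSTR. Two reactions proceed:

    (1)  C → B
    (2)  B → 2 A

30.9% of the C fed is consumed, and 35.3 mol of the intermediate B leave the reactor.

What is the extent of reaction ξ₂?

ξ₂ = 13.2 mol

Conversion of C: C consumed = 1ξ₁ = 0.309 × 157 → ξ₁ = 48.51 mol.
B balance: n_B = 0 + 1ξ₁ − 1ξ₂ = 35.3 → ξ₂ = (1·48.51 − 35.3)/1 = 13.21 mol.
Outlet amounts (n = n₀ + Σ ν·ξ):
  C: 157 − 1(48.51) = 108.5
  B: 0 + 1(48.51) − 1(13.21) = 35.3
  A: 0 + 2(13.21) = 26.43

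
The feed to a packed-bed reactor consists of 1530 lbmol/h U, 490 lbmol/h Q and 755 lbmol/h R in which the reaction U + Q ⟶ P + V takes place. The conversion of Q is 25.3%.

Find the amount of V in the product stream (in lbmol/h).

Q reacted = 0.253 × 490 = 124 lbmol/h; ν_Q = −1, so ξ = 124/1 = 124 lbmol/h.
Outlet amounts (n = n₀ + ν ξ):
  U: 1530 − 1(124) = 1406
  Q: 490 − 1(124) = 366
  P: 0 + 1(124) = 124
  V: 0 + 1(124) = 124
  R: 755 (inert)

124 lbmol/h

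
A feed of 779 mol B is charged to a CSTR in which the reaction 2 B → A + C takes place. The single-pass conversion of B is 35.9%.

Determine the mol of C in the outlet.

B reacted = 0.359 × 779 = 279.7 mol; ν_B = −2, so ξ = 279.7/2 = 139.8 mol.
Outlet amounts (n = n₀ + ν ξ):
  B: 779 − 2(139.8) = 499.3
  A: 0 + 1(139.8) = 139.8
  C: 0 + 1(139.8) = 139.8

140 mol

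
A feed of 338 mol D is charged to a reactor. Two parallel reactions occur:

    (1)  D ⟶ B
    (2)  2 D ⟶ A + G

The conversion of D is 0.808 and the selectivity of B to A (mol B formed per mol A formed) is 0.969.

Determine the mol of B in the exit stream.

89.1 mol

Conversion of D: D consumed = 0.808 × 338 = 273.1 mol = 1ξ₁ + 2ξ₂.
Selectivity: 1ξ₁ / (1ξ₂) = 0.969 → ξ₁ = 0.969 ξ₂.
Substitute: (1·0.969 + 2) ξ₂ = 273.1 → ξ₂ = 91.99 mol, ξ₁ = 89.13 mol.
Outlet amounts (n = n₀ + Σ ν·ξ):
  D: 338 − 1(89.13) − 2(91.99) = 64.9
  B: 0 + 1(89.13) = 89.13
  A: 0 + 1(91.99) = 91.99
  G: 0 + 1(91.99) = 91.99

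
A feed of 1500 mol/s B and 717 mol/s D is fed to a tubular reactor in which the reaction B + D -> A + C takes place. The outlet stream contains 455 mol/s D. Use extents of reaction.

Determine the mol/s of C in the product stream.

For D: n = n₀ − 1ξ → 455 = 717 − 1ξ, giving ξ = 262 mol/s.
Outlet amounts (n = n₀ + ν ξ):
  B: 1500 − 1(262) = 1238
  D: 717 − 1(262) = 455
  A: 0 + 1(262) = 262
  C: 0 + 1(262) = 262

262 mol/s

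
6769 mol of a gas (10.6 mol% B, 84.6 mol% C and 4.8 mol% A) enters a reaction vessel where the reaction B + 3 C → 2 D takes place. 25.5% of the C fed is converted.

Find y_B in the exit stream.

0.0398

C reacted = 0.255 × 5727 = 1460 mol; ν_C = −3, so ξ = 1460/3 = 486.8 mol.
Outlet amounts (n = n₀ + ν ξ):
  B: 717.5 − 1(486.8) = 230.8
  C: 5727 − 3(486.8) = 4266
  D: 0 + 2(486.8) = 973.5
  A: 324.9 (inert)
Total out = 5795 mol; y_B = 230.8 / 5795 = 0.03982.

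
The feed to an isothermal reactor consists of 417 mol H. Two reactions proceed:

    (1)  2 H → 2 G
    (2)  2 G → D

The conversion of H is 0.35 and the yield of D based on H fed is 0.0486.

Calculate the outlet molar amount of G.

105 mol

Conversion of H: H consumed = 2ξ₁ = 0.35 × 417 → ξ₁ = 72.97 mol.
Yield of D: 1ξ₂ / 417 = 0.0486 → ξ₂ = 20.27 mol.
Outlet amounts (n = n₀ + Σ ν·ξ):
  H: 417 − 2(72.97) = 271.1
  G: 0 + 2(72.97) − 2(20.27) = 105.4
  D: 0 + 1(20.27) = 20.27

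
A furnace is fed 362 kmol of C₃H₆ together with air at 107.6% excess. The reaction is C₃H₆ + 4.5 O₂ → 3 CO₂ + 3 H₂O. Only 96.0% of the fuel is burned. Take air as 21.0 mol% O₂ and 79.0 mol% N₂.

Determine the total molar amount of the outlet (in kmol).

16600 kmol

Stoichiometric O₂ = 4.5 × 362 = 1629 kmol; O₂ fed = 1629 × 2.076 = 3382 kmol.
N₂ fed = 3382 × 79/21 = 12720 kmol.
Fuel reacted = 0.96 × 362 → ξ = 347.5 kmol.
Outlet (n = n₀ + ν ξ):
  C₃H₆: 362 − 1(347.5) = 14.48
  O₂: 3382 − 4.5(347.5) = 1818
  N₂: 12720 (inert)
  CO₂: 0 + 3(347.5) = 1043
  H₂O: 0 + 3(347.5) = 1043
Total out = 14.48 + 1818 + 12720 + 1043 + 1043 = 16640 kmol.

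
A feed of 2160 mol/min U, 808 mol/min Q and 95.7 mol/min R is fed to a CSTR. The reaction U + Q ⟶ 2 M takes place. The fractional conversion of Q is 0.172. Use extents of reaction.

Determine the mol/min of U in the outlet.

Q reacted = 0.172 × 808 = 139 mol/min; ν_Q = −1, so ξ = 139/1 = 139 mol/min.
Outlet amounts (n = n₀ + ν ξ):
  U: 2160 − 1(139) = 2021
  Q: 808 − 1(139) = 669
  M: 0 + 2(139) = 278
  R: 95.7 (inert)

2020 mol/min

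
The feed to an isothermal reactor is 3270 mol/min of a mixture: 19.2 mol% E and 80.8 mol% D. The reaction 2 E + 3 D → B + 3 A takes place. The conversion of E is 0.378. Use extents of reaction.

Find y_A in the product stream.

0.113

E reacted = 0.378 × 627.8 = 237.3 mol/min; ν_E = −2, so ξ = 237.3/2 = 118.7 mol/min.
Outlet amounts (n = n₀ + ν ξ):
  E: 627.8 − 2(118.7) = 390.5
  D: 2642 − 3(118.7) = 2286
  B: 0 + 1(118.7) = 118.7
  A: 0 + 3(118.7) = 356
Total out = 3151 mol/min; y_A = 356 / 3151 = 0.113.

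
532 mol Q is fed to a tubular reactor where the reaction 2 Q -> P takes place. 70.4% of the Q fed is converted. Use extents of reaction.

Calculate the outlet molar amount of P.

187 mol

Q reacted = 0.704 × 532 = 374.5 mol; ν_Q = −2, so ξ = 374.5/2 = 187.3 mol.
Outlet amounts (n = n₀ + ν ξ):
  Q: 532 − 2(187.3) = 157.5
  P: 0 + 1(187.3) = 187.3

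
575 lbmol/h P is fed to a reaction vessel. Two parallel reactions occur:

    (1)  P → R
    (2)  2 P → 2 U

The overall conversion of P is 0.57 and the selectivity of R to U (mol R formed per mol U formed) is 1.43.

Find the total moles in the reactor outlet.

Conversion of P: P consumed = 0.57 × 575 = 327.8 lbmol/h = 1ξ₁ + 2ξ₂.
Selectivity: 1ξ₁ / (2ξ₂) = 1.43 → ξ₁ = 2.86 ξ₂.
Substitute: (1·2.86 + 2) ξ₂ = 327.8 → ξ₂ = 67.44 lbmol/h, ξ₁ = 192.9 lbmol/h.
Outlet amounts (n = n₀ + Σ ν·ξ):
  P: 575 − 1(192.9) − 2(67.44) = 247.2
  R: 0 + 1(192.9) = 192.9
  U: 0 + 2(67.44) = 134.9
Total out = 247.2 + 192.9 + 134.9 = 575 lbmol/h.

575 lbmol/h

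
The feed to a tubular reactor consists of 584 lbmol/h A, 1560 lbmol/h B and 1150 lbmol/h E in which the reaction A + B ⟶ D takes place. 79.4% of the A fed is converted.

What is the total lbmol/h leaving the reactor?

2830 lbmol/h

A reacted = 0.794 × 584 = 463.7 lbmol/h; ν_A = −1, so ξ = 463.7/1 = 463.7 lbmol/h.
Outlet amounts (n = n₀ + ν ξ):
  A: 584 − 1(463.7) = 120.3
  B: 1560 − 1(463.7) = 1096
  D: 0 + 1(463.7) = 463.7
  E: 1150 (inert)
Total out = 120.3 + 1096 + 463.7 + 1150 = 2830 lbmol/h.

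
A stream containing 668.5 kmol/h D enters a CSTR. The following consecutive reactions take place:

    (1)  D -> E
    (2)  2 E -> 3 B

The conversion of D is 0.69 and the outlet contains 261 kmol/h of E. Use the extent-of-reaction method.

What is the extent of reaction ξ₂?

Conversion of D: D consumed = 1ξ₁ = 0.69 × 668.5 → ξ₁ = 461.3 kmol/h.
E balance: n_E = 0 + 1ξ₁ − 2ξ₂ = 261 → ξ₂ = (1·461.3 − 261)/2 = 100.1 kmol/h.
Outlet amounts (n = n₀ + Σ ν·ξ):
  D: 668.5 − 1(461.3) = 207.2
  E: 0 + 1(461.3) − 2(100.1) = 261
  B: 0 + 3(100.1) = 300.4

ξ₂ = 100 kmol/h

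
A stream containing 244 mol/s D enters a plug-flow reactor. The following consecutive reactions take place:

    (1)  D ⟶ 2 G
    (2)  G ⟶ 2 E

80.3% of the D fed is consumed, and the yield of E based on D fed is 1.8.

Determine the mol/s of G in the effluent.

172 mol/s

Conversion of D: D consumed = 1ξ₁ = 0.803 × 244 → ξ₁ = 195.9 mol/s.
Yield of E: 2ξ₂ / 244 = 1.8 → ξ₂ = 219.6 mol/s.
Outlet amounts (n = n₀ + Σ ν·ξ):
  D: 244 − 1(195.9) = 48.07
  G: 0 + 2(195.9) − 1(219.6) = 172.3
  E: 0 + 2(219.6) = 439.2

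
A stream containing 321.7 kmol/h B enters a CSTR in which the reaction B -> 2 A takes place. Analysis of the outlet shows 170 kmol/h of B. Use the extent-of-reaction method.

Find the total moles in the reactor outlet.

For B: n = n₀ − 1ξ → 170 = 321.7 − 1ξ, giving ξ = 151.7 kmol/h.
Outlet amounts (n = n₀ + ν ξ):
  B: 321.7 − 1(151.7) = 170
  A: 0 + 2(151.7) = 303.4
Total out = 170 + 303.4 = 473.4 kmol/h.

473 kmol/h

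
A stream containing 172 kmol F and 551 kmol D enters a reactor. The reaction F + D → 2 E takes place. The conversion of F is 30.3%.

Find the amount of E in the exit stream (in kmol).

F reacted = 0.303 × 172 = 52.12 kmol; ν_F = −1, so ξ = 52.12/1 = 52.12 kmol.
Outlet amounts (n = n₀ + ν ξ):
  F: 172 − 1(52.12) = 119.9
  D: 551 − 1(52.12) = 498.9
  E: 0 + 2(52.12) = 104.2

104 kmol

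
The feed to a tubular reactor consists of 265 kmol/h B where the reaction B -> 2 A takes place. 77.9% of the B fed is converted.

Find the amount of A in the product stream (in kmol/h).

413 kmol/h

B reacted = 0.779 × 265 = 206.4 kmol/h; ν_B = −1, so ξ = 206.4/1 = 206.4 kmol/h.
Outlet amounts (n = n₀ + ν ξ):
  B: 265 − 1(206.4) = 58.56
  A: 0 + 2(206.4) = 412.9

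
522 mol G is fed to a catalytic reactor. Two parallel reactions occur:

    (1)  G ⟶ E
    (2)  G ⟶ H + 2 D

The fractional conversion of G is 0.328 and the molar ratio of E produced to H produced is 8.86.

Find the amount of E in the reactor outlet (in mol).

154 mol

Conversion of G: G consumed = 0.328 × 522 = 171.2 mol = 1ξ₁ + 1ξ₂.
Selectivity: 1ξ₁ / (1ξ₂) = 8.86 → ξ₁ = 8.86 ξ₂.
Substitute: (1·8.86 + 1) ξ₂ = 171.2 → ξ₂ = 17.36 mol, ξ₁ = 153.9 mol.
Outlet amounts (n = n₀ + Σ ν·ξ):
  G: 522 − 1(153.9) − 1(17.36) = 350.8
  E: 0 + 1(153.9) = 153.9
  H: 0 + 1(17.36) = 17.36
  D: 0 + 2(17.36) = 34.73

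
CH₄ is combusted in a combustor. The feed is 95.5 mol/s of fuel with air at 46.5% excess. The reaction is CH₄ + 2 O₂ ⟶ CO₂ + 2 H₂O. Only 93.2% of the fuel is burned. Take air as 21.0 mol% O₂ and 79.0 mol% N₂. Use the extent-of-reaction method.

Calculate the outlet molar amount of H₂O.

Stoichiometric O₂ = 2 × 95.5 = 191 mol/s; O₂ fed = 191 × 1.465 = 279.8 mol/s.
N₂ fed = 279.8 × 79/21 = 1053 mol/s.
Fuel reacted = 0.932 × 95.5 → ξ = 89.01 mol/s.
Outlet (n = n₀ + ν ξ):
  CH₄: 95.5 − 1(89.01) = 6.494
  O₂: 279.8 − 2(89.01) = 101.8
  N₂: 1053 (inert)
  CO₂: 0 + 1(89.01) = 89.01
  H₂O: 0 + 2(89.01) = 178

178 mol/s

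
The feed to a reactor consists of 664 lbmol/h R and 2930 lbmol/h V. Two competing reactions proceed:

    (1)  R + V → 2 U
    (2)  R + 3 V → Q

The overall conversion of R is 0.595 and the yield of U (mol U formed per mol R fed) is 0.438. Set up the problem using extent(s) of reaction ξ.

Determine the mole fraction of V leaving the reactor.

Yield of U: 2ξ₁ / 664 = 0.438 → ξ₁ = 145.4 lbmol/h.
Conversion of R: 1ξ₁ + 1ξ₂ = 0.595 × 664 = 395.1 → ξ₂ = 249.7 lbmol/h.
Outlet amounts (n = n₀ + Σ ν·ξ):
  R: 664 − 1(145.4) − 1(249.7) = 268.9
  V: 2930 − 1(145.4) − 3(249.7) = 2036
  U: 0 + 2(145.4) = 290.8
  Q: 0 + 1(249.7) = 249.7
Total out = 2845 lbmol/h; y_V = 2036 / 2845 = 0.7155.

0.715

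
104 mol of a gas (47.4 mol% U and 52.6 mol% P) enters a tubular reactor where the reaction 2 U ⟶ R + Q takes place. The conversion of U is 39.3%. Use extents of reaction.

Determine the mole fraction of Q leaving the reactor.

U reacted = 0.393 × 49.3 = 19.37 mol; ν_U = −2, so ξ = 19.37/2 = 9.687 mol.
Outlet amounts (n = n₀ + ν ξ):
  U: 49.3 − 2(9.687) = 29.92
  R: 0 + 1(9.687) = 9.687
  Q: 0 + 1(9.687) = 9.687
  P: 54.7 (inert)
Total out = 104 mol; y_Q = 9.687 / 104 = 0.09314.

0.0931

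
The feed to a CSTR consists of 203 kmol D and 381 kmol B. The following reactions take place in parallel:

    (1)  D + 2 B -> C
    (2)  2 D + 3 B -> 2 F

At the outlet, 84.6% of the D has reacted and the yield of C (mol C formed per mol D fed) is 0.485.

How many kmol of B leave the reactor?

Yield of C: 1ξ₁ / 203 = 0.485 → ξ₁ = 98.45 kmol.
Conversion of D: 1ξ₁ + 2ξ₂ = 0.846 × 203 = 171.7 → ξ₂ = 36.64 kmol.
Outlet amounts (n = n₀ + Σ ν·ξ):
  D: 203 − 1(98.45) − 2(36.64) = 31.26
  B: 381 − 2(98.45) − 3(36.64) = 74.17
  C: 0 + 1(98.45) = 98.45
  F: 0 + 2(36.64) = 73.28

74.2 kmol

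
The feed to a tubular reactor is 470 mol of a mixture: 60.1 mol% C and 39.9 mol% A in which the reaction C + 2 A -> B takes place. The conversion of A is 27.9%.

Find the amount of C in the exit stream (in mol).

A reacted = 0.279 × 187.5 = 52.32 mol; ν_A = −2, so ξ = 52.32/2 = 26.16 mol.
Outlet amounts (n = n₀ + ν ξ):
  C: 282.5 − 1(26.16) = 256.3
  A: 187.5 − 2(26.16) = 135.2
  B: 0 + 1(26.16) = 26.16

256 mol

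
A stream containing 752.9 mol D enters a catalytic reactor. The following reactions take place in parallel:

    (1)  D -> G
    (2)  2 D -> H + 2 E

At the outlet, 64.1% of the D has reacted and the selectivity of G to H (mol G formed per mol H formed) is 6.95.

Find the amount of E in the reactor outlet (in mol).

Conversion of D: D consumed = 0.641 × 752.9 = 482.6 mol = 1ξ₁ + 2ξ₂.
Selectivity: 1ξ₁ / (1ξ₂) = 6.95 → ξ₁ = 6.95 ξ₂.
Substitute: (1·6.95 + 2) ξ₂ = 482.6 → ξ₂ = 53.92 mol, ξ₁ = 374.8 mol.
Outlet amounts (n = n₀ + Σ ν·ξ):
  D: 752.9 − 1(374.8) − 2(53.92) = 270.3
  G: 0 + 1(374.8) = 374.8
  H: 0 + 1(53.92) = 53.92
  E: 0 + 2(53.92) = 107.8

108 mol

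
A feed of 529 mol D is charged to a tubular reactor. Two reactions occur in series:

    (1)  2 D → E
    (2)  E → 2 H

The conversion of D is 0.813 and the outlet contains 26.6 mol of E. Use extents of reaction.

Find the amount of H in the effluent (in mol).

Conversion of D: D consumed = 2ξ₁ = 0.813 × 529 → ξ₁ = 215 mol.
E balance: n_E = 0 + 1ξ₁ − 1ξ₂ = 26.6 → ξ₂ = (1·215 − 26.6)/1 = 188.4 mol.
Outlet amounts (n = n₀ + Σ ν·ξ):
  D: 529 − 2(215) = 98.92
  E: 0 + 1(215) − 1(188.4) = 26.6
  H: 0 + 2(188.4) = 376.9

377 mol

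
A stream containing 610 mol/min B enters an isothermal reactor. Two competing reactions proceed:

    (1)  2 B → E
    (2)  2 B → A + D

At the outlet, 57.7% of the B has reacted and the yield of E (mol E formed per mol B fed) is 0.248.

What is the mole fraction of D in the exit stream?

Yield of E: 1ξ₁ / 610 = 0.248 → ξ₁ = 151.3 mol/min.
Conversion of B: 2ξ₁ + 2ξ₂ = 0.577 × 610 = 352 → ξ₂ = 24.7 mol/min.
Outlet amounts (n = n₀ + Σ ν·ξ):
  B: 610 − 2(151.3) − 2(24.7) = 258
  E: 0 + 1(151.3) = 151.3
  A: 0 + 1(24.7) = 24.7
  D: 0 + 1(24.7) = 24.7
Total out = 458.7 mol/min; y_D = 24.7 / 458.7 = 0.05386.

0.0539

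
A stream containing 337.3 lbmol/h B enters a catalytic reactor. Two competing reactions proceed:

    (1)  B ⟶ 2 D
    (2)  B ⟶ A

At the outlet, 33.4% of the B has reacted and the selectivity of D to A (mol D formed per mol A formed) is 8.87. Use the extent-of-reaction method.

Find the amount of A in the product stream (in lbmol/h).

Conversion of B: B consumed = 0.334 × 337.3 = 112.7 lbmol/h = 1ξ₁ + 1ξ₂.
Selectivity: 2ξ₁ / (1ξ₂) = 8.87 → ξ₁ = 4.435 ξ₂.
Substitute: (1·4.435 + 1) ξ₂ = 112.7 → ξ₂ = 20.73 lbmol/h, ξ₁ = 91.93 lbmol/h.
Outlet amounts (n = n₀ + Σ ν·ξ):
  B: 337.3 − 1(91.93) − 1(20.73) = 224.6
  D: 0 + 2(91.93) = 183.9
  A: 0 + 1(20.73) = 20.73

20.7 lbmol/h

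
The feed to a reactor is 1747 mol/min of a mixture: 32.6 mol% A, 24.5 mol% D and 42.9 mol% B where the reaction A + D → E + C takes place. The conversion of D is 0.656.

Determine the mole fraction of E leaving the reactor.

D reacted = 0.656 × 428 = 280.8 mol/min; ν_D = −1, so ξ = 280.8/1 = 280.8 mol/min.
Outlet amounts (n = n₀ + ν ξ):
  A: 569.5 − 1(280.8) = 288.7
  D: 428 − 1(280.8) = 147.2
  E: 0 + 1(280.8) = 280.8
  C: 0 + 1(280.8) = 280.8
  B: 749.5 (inert)
Total out = 1747 mol/min; y_E = 280.8 / 1747 = 0.1607.

0.161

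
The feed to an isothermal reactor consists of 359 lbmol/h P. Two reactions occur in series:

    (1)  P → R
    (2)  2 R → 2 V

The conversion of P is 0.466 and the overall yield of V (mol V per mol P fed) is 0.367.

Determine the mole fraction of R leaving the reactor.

0.099

Conversion of P: P consumed = 1ξ₁ = 0.466 × 359 → ξ₁ = 167.3 lbmol/h.
Yield of V: 2ξ₂ / 359 = 0.367 → ξ₂ = 65.88 lbmol/h.
Outlet amounts (n = n₀ + Σ ν·ξ):
  P: 359 − 1(167.3) = 191.7
  R: 0 + 1(167.3) − 2(65.88) = 35.54
  V: 0 + 2(65.88) = 131.8
Total out = 359 lbmol/h; y_R = 35.54 / 359 = 0.099.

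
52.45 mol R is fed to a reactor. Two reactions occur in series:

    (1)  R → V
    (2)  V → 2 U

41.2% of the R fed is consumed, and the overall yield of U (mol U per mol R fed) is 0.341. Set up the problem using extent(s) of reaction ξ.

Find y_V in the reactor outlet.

0.206

Conversion of R: R consumed = 1ξ₁ = 0.412 × 52.45 → ξ₁ = 21.61 mol.
Yield of U: 2ξ₂ / 52.45 = 0.341 → ξ₂ = 8.943 mol.
Outlet amounts (n = n₀ + Σ ν·ξ):
  R: 52.45 − 1(21.61) = 30.84
  V: 0 + 1(21.61) − 1(8.943) = 12.67
  U: 0 + 2(8.943) = 17.89
Total out = 61.39 mol; y_V = 12.67 / 61.39 = 0.2063.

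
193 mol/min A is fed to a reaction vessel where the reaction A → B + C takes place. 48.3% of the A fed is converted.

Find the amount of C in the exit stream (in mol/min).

93.2 mol/min

A reacted = 0.483 × 193 = 93.22 mol/min; ν_A = −1, so ξ = 93.22/1 = 93.22 mol/min.
Outlet amounts (n = n₀ + ν ξ):
  A: 193 − 1(93.22) = 99.78
  B: 0 + 1(93.22) = 93.22
  C: 0 + 1(93.22) = 93.22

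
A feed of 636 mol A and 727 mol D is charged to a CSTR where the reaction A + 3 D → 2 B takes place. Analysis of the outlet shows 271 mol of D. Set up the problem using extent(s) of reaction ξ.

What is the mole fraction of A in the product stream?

For D: n = n₀ − 3ξ → 271 = 727 − 3ξ, giving ξ = 152 mol.
Outlet amounts (n = n₀ + ν ξ):
  A: 636 − 1(152) = 484
  D: 727 − 3(152) = 271
  B: 0 + 2(152) = 304
Total out = 1059 mol; y_A = 484 / 1059 = 0.457.

0.457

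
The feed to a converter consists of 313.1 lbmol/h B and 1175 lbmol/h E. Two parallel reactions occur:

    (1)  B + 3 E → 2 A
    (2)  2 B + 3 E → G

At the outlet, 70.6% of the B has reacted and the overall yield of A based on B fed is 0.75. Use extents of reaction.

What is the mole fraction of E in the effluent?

0.638

Yield of A: 2ξ₁ / 313.1 = 0.75 → ξ₁ = 117.4 lbmol/h.
Conversion of B: 1ξ₁ + 2ξ₂ = 0.706 × 313.1 = 221 → ξ₂ = 51.82 lbmol/h.
Outlet amounts (n = n₀ + Σ ν·ξ):
  B: 313.1 − 1(117.4) − 2(51.82) = 92.05
  E: 1175 − 3(117.4) − 3(51.82) = 667.3
  A: 0 + 2(117.4) = 234.8
  G: 0 + 1(51.82) = 51.82
Total out = 1046 lbmol/h; y_E = 667.3 / 1046 = 0.638.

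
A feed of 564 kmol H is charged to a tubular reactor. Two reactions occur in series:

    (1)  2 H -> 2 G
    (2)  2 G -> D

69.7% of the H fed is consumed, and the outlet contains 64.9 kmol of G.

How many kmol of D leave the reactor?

164 kmol

Conversion of H: H consumed = 2ξ₁ = 0.697 × 564 → ξ₁ = 196.6 kmol.
G balance: n_G = 0 + 2ξ₁ − 2ξ₂ = 64.9 → ξ₂ = (2·196.6 − 64.9)/2 = 164.1 kmol.
Outlet amounts (n = n₀ + Σ ν·ξ):
  H: 564 − 2(196.6) = 170.9
  G: 0 + 2(196.6) − 2(164.1) = 64.9
  D: 0 + 1(164.1) = 164.1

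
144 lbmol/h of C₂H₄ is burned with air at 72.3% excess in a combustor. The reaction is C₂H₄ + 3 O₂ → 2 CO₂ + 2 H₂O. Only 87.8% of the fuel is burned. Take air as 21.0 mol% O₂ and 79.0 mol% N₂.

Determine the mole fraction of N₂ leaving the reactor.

Stoichiometric O₂ = 3 × 144 = 432 lbmol/h; O₂ fed = 432 × 1.723 = 744.3 lbmol/h.
N₂ fed = 744.3 × 79/21 = 2800 lbmol/h.
Fuel reacted = 0.878 × 144 → ξ = 126.4 lbmol/h.
Outlet (n = n₀ + ν ξ):
  C₂H₄: 144 − 1(126.4) = 17.57
  O₂: 744.3 − 3(126.4) = 365
  N₂: 2800 (inert)
  CO₂: 0 + 2(126.4) = 252.9
  H₂O: 0 + 2(126.4) = 252.9
Total out = 3688 lbmol/h; y_N₂ = 2800 / 3688 = 0.7592.

0.759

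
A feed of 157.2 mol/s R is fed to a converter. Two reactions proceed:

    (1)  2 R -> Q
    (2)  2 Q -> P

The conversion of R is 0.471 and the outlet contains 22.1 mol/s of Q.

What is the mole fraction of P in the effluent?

0.0662

Conversion of R: R consumed = 2ξ₁ = 0.471 × 157.2 → ξ₁ = 37.02 mol/s.
Q balance: n_Q = 0 + 1ξ₁ − 2ξ₂ = 22.1 → ξ₂ = (1·37.02 − 22.1)/2 = 7.46 mol/s.
Outlet amounts (n = n₀ + Σ ν·ξ):
  R: 157.2 − 2(37.02) = 83.16
  Q: 0 + 1(37.02) − 2(7.46) = 22.1
  P: 0 + 1(7.46) = 7.46
Total out = 112.7 mol/s; y_P = 7.46 / 112.7 = 0.06618.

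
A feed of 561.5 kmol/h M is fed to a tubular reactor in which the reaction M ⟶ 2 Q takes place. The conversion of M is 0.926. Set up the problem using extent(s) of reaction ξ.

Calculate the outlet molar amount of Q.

M reacted = 0.926 × 561.5 = 519.9 kmol/h; ν_M = −1, so ξ = 519.9/1 = 519.9 kmol/h.
Outlet amounts (n = n₀ + ν ξ):
  M: 561.5 − 1(519.9) = 41.55
  Q: 0 + 2(519.9) = 1040

1040 kmol/h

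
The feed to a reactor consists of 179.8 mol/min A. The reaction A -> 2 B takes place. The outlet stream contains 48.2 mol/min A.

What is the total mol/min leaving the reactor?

311 mol/min

For A: n = n₀ − 1ξ → 48.2 = 179.8 − 1ξ, giving ξ = 131.6 mol/min.
Outlet amounts (n = n₀ + ν ξ):
  A: 179.8 − 1(131.6) = 48.2
  B: 0 + 2(131.6) = 263.2
Total out = 48.2 + 263.2 = 311.4 mol/min.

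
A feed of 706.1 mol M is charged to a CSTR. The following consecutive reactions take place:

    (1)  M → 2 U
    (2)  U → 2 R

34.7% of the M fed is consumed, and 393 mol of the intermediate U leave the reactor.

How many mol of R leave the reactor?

Conversion of M: M consumed = 1ξ₁ = 0.347 × 706.1 → ξ₁ = 245 mol.
U balance: n_U = 0 + 2ξ₁ − 1ξ₂ = 393 → ξ₂ = (2·245 − 393)/1 = 97.03 mol.
Outlet amounts (n = n₀ + Σ ν·ξ):
  M: 706.1 − 1(245) = 461.1
  U: 0 + 2(245) − 1(97.03) = 393
  R: 0 + 2(97.03) = 194.1

194 mol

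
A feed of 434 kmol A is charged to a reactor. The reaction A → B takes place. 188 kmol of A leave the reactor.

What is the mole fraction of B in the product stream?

For A: n = n₀ − 1ξ → 188 = 434 − 1ξ, giving ξ = 246 kmol.
Outlet amounts (n = n₀ + ν ξ):
  A: 434 − 1(246) = 188
  B: 0 + 1(246) = 246
Total out = 434 kmol; y_B = 246 / 434 = 0.5668.

0.567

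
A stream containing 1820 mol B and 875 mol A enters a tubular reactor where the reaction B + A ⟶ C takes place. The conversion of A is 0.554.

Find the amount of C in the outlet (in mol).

485 mol

A reacted = 0.554 × 875 = 484.8 mol; ν_A = −1, so ξ = 484.8/1 = 484.8 mol.
Outlet amounts (n = n₀ + ν ξ):
  B: 1820 − 1(484.8) = 1335
  A: 875 − 1(484.8) = 390.2
  C: 0 + 1(484.8) = 484.8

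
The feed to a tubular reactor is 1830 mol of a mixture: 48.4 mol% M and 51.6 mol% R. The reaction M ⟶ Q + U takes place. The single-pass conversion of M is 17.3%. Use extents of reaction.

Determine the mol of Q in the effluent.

M reacted = 0.173 × 885.7 = 153.2 mol; ν_M = −1, so ξ = 153.2/1 = 153.2 mol.
Outlet amounts (n = n₀ + ν ξ):
  M: 885.7 − 1(153.2) = 732.5
  Q: 0 + 1(153.2) = 153.2
  U: 0 + 1(153.2) = 153.2
  R: 944.3 (inert)

153 mol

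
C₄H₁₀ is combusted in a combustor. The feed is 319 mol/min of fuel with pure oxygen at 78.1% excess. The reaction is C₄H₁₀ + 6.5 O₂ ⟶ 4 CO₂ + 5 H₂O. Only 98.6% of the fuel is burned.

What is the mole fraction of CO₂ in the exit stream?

Stoichiometric O₂ = 6.5 × 319 = 2074 mol/min; O₂ fed = 2074 × 1.781 = 3693 mol/min.
Fuel reacted = 0.986 × 319 → ξ = 314.5 mol/min.
Outlet (n = n₀ + ν ξ):
  C₄H₁₀: 319 − 1(314.5) = 4.466
  O₂: 3693 − 6.5(314.5) = 1648
  CO₂: 0 + 4(314.5) = 1258
  H₂O: 0 + 5(314.5) = 1573
Total out = 4484 mol/min; y_CO₂ = 1258 / 4484 = 0.2806.

0.281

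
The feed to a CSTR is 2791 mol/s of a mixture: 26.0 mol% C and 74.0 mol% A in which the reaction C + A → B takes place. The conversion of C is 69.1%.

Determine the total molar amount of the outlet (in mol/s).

C reacted = 0.691 × 725.7 = 501.4 mol/s; ν_C = −1, so ξ = 501.4/1 = 501.4 mol/s.
Outlet amounts (n = n₀ + ν ξ):
  C: 725.7 − 1(501.4) = 224.2
  A: 2065 − 1(501.4) = 1564
  B: 0 + 1(501.4) = 501.4
Total out = 224.2 + 1564 + 501.4 = 2290 mol/s.

2290 mol/s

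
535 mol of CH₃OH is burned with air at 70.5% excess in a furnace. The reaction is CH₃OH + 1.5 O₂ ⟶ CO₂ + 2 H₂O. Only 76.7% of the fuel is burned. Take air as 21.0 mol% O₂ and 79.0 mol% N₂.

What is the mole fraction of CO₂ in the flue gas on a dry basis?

0.0638

Stoichiometric O₂ = 1.5 × 535 = 802.5 mol; O₂ fed = 802.5 × 1.705 = 1368 mol.
N₂ fed = 1368 × 79/21 = 5147 mol.
Fuel reacted = 0.767 × 535 → ξ = 410.3 mol.
Outlet (n = n₀ + ν ξ):
  CH₃OH: 535 − 1(410.3) = 124.7
  O₂: 1368 − 1.5(410.3) = 752.7
  N₂: 5147 (inert)
  CO₂: 0 + 1(410.3) = 410.3
  H₂O: 0 + 2(410.3) = 820.7
Dry total = 6435 mol; y_CO₂ (dry) = 410.3 / 6435 = 0.06377.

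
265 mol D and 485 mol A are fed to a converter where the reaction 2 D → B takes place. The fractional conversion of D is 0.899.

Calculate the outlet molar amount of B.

119 mol

D reacted = 0.899 × 265 = 238.2 mol; ν_D = −2, so ξ = 238.2/2 = 119.1 mol.
Outlet amounts (n = n₀ + ν ξ):
  D: 265 − 2(119.1) = 26.76
  B: 0 + 1(119.1) = 119.1
  A: 485 (inert)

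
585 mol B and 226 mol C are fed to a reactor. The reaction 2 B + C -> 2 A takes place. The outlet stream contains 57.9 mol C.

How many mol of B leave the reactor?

For C: n = n₀ − 1ξ → 57.9 = 226 − 1ξ, giving ξ = 168.1 mol.
Outlet amounts (n = n₀ + ν ξ):
  B: 585 − 2(168.1) = 248.8
  C: 226 − 1(168.1) = 57.9
  A: 0 + 2(168.1) = 336.2

249 mol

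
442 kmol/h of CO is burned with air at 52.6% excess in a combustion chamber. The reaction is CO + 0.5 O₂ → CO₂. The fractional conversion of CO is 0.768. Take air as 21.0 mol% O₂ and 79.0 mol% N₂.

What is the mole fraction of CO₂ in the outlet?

Stoichiometric O₂ = 0.5 × 442 = 221 kmol/h; O₂ fed = 221 × 1.526 = 337.2 kmol/h.
N₂ fed = 337.2 × 79/21 = 1269 kmol/h.
Fuel reacted = 0.768 × 442 → ξ = 339.5 kmol/h.
Outlet (n = n₀ + ν ξ):
  CO: 442 − 1(339.5) = 102.5
  O₂: 337.2 − 0.5(339.5) = 167.5
  N₂: 1269 (inert)
  CO₂: 0 + 1(339.5) = 339.5
Total out = 1878 kmol/h; y_CO₂ = 339.5 / 1878 = 0.1807.

0.181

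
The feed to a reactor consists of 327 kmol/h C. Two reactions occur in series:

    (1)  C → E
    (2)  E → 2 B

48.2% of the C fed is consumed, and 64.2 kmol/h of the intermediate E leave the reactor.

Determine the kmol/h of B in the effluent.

Conversion of C: C consumed = 1ξ₁ = 0.482 × 327 → ξ₁ = 157.6 kmol/h.
E balance: n_E = 0 + 1ξ₁ − 1ξ₂ = 64.2 → ξ₂ = (1·157.6 − 64.2)/1 = 93.41 kmol/h.
Outlet amounts (n = n₀ + Σ ν·ξ):
  C: 327 − 1(157.6) = 169.4
  E: 0 + 1(157.6) − 1(93.41) = 64.2
  B: 0 + 2(93.41) = 186.8

187 kmol/h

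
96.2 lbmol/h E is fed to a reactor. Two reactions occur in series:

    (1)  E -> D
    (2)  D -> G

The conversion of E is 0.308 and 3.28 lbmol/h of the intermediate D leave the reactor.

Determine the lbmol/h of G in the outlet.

Conversion of E: E consumed = 1ξ₁ = 0.308 × 96.2 → ξ₁ = 29.63 lbmol/h.
D balance: n_D = 0 + 1ξ₁ − 1ξ₂ = 3.28 → ξ₂ = (1·29.63 − 3.28)/1 = 26.35 lbmol/h.
Outlet amounts (n = n₀ + Σ ν·ξ):
  E: 96.2 − 1(29.63) = 66.57
  D: 0 + 1(29.63) − 1(26.35) = 3.28
  G: 0 + 1(26.35) = 26.35

26.3 lbmol/h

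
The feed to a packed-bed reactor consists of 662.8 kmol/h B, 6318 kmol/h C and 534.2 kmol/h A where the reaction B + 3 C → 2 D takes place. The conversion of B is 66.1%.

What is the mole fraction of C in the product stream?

B reacted = 0.661 × 662.8 = 438.1 kmol/h; ν_B = −1, so ξ = 438.1/1 = 438.1 kmol/h.
Outlet amounts (n = n₀ + ν ξ):
  B: 662.8 − 1(438.1) = 224.7
  C: 6318 − 3(438.1) = 5004
  D: 0 + 2(438.1) = 876.2
  A: 534.2 (inert)
Total out = 6639 kmol/h; y_C = 5004 / 6639 = 0.7537.

0.754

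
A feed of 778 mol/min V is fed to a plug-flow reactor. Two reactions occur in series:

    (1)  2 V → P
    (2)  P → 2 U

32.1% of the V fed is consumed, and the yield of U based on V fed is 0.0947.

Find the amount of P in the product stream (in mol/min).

88 mol/min

Conversion of V: V consumed = 2ξ₁ = 0.321 × 778 → ξ₁ = 124.9 mol/min.
Yield of U: 2ξ₂ / 778 = 0.0947 → ξ₂ = 36.84 mol/min.
Outlet amounts (n = n₀ + Σ ν·ξ):
  V: 778 − 2(124.9) = 528.3
  P: 0 + 1(124.9) − 1(36.84) = 88.03
  U: 0 + 2(36.84) = 73.68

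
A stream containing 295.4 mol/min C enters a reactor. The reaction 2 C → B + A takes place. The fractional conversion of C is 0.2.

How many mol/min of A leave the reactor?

C reacted = 0.2 × 295.4 = 59.08 mol/min; ν_C = −2, so ξ = 59.08/2 = 29.54 mol/min.
Outlet amounts (n = n₀ + ν ξ):
  C: 295.4 − 2(29.54) = 236.3
  B: 0 + 1(29.54) = 29.54
  A: 0 + 1(29.54) = 29.54

29.5 mol/min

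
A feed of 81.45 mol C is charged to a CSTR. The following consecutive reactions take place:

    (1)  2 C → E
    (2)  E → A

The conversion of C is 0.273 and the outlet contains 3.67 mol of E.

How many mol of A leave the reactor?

7.45 mol

Conversion of C: C consumed = 2ξ₁ = 0.273 × 81.45 → ξ₁ = 11.12 mol.
E balance: n_E = 0 + 1ξ₁ − 1ξ₂ = 3.67 → ξ₂ = (1·11.12 − 3.67)/1 = 7.448 mol.
Outlet amounts (n = n₀ + Σ ν·ξ):
  C: 81.45 − 2(11.12) = 59.21
  E: 0 + 1(11.12) − 1(7.448) = 3.67
  A: 0 + 1(7.448) = 7.448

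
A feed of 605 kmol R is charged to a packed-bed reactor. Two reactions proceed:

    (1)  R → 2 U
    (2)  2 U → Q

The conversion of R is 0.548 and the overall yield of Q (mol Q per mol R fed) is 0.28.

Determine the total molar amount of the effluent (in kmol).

Conversion of R: R consumed = 1ξ₁ = 0.548 × 605 → ξ₁ = 331.5 kmol.
Yield of Q: 1ξ₂ / 605 = 0.28 → ξ₂ = 169.4 kmol.
Outlet amounts (n = n₀ + Σ ν·ξ):
  R: 605 − 1(331.5) = 273.5
  U: 0 + 2(331.5) − 2(169.4) = 324.3
  Q: 0 + 1(169.4) = 169.4
Total out = 273.5 + 324.3 + 169.4 = 767.1 kmol.

767 kmol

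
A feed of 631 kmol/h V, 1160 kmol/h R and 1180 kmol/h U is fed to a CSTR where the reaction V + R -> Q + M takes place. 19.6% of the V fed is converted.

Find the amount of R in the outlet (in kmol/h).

1040 kmol/h

V reacted = 0.196 × 631 = 123.7 kmol/h; ν_V = −1, so ξ = 123.7/1 = 123.7 kmol/h.
Outlet amounts (n = n₀ + ν ξ):
  V: 631 − 1(123.7) = 507.3
  R: 1160 − 1(123.7) = 1036
  Q: 0 + 1(123.7) = 123.7
  M: 0 + 1(123.7) = 123.7
  U: 1180 (inert)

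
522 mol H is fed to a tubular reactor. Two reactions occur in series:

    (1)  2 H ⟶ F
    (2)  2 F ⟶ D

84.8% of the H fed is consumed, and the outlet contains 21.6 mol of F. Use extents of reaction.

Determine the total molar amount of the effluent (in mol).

Conversion of H: H consumed = 2ξ₁ = 0.848 × 522 → ξ₁ = 221.3 mol.
F balance: n_F = 0 + 1ξ₁ − 2ξ₂ = 21.6 → ξ₂ = (1·221.3 − 21.6)/2 = 99.86 mol.
Outlet amounts (n = n₀ + Σ ν·ξ):
  H: 522 − 2(221.3) = 79.34
  F: 0 + 1(221.3) − 2(99.86) = 21.6
  D: 0 + 1(99.86) = 99.86
Total out = 79.34 + 21.6 + 99.86 = 200.8 mol.

201 mol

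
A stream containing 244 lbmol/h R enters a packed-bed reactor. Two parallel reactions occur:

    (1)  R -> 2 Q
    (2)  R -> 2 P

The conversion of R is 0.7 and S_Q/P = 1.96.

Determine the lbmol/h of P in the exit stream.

115 lbmol/h

Conversion of R: R consumed = 0.7 × 244 = 170.8 lbmol/h = 1ξ₁ + 1ξ₂.
Selectivity: 2ξ₁ / (2ξ₂) = 1.96 → ξ₁ = 1.96 ξ₂.
Substitute: (1·1.96 + 1) ξ₂ = 170.8 → ξ₂ = 57.7 lbmol/h, ξ₁ = 113.1 lbmol/h.
Outlet amounts (n = n₀ + Σ ν·ξ):
  R: 244 − 1(113.1) − 1(57.7) = 73.2
  Q: 0 + 2(113.1) = 226.2
  P: 0 + 2(57.7) = 115.4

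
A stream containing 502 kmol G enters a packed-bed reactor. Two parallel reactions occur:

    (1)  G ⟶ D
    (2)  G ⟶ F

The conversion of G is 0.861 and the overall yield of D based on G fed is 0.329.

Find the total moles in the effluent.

502 kmol

Yield of D: 1ξ₁ / 502 = 0.329 → ξ₁ = 165.2 kmol.
Conversion of G: 1ξ₁ + 1ξ₂ = 0.861 × 502 = 432.2 → ξ₂ = 267.1 kmol.
Outlet amounts (n = n₀ + Σ ν·ξ):
  G: 502 − 1(165.2) − 1(267.1) = 69.78
  D: 0 + 1(165.2) = 165.2
  F: 0 + 1(267.1) = 267.1
Total out = 69.78 + 165.2 + 267.1 = 502 kmol.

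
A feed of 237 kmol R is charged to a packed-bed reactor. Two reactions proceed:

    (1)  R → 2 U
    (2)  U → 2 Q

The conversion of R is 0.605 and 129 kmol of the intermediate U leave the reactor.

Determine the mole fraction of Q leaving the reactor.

0.586

Conversion of R: R consumed = 1ξ₁ = 0.605 × 237 → ξ₁ = 143.4 kmol.
U balance: n_U = 0 + 2ξ₁ − 1ξ₂ = 129 → ξ₂ = (2·143.4 − 129)/1 = 157.8 kmol.
Outlet amounts (n = n₀ + Σ ν·ξ):
  R: 237 − 1(143.4) = 93.62
  U: 0 + 2(143.4) − 1(157.8) = 129
  Q: 0 + 2(157.8) = 315.5
Total out = 538.2 kmol; y_Q = 315.5 / 538.2 = 0.5863.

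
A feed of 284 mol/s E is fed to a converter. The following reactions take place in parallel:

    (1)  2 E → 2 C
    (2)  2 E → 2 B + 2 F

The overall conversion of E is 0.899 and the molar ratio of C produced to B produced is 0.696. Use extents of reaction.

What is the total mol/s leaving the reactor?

Conversion of E: E consumed = 0.899 × 284 = 255.3 mol/s = 2ξ₁ + 2ξ₂.
Selectivity: 2ξ₁ / (2ξ₂) = 0.696 → ξ₁ = 0.696 ξ₂.
Substitute: (2·0.696 + 2) ξ₂ = 255.3 → ξ₂ = 75.27 mol/s, ξ₁ = 52.39 mol/s.
Outlet amounts (n = n₀ + Σ ν·ξ):
  E: 284 − 2(52.39) − 2(75.27) = 28.68
  C: 0 + 2(52.39) = 104.8
  B: 0 + 2(75.27) = 150.5
  F: 0 + 2(75.27) = 150.5
Total out = 28.68 + 104.8 + 150.5 + 150.5 = 434.5 mol/s.

435 mol/s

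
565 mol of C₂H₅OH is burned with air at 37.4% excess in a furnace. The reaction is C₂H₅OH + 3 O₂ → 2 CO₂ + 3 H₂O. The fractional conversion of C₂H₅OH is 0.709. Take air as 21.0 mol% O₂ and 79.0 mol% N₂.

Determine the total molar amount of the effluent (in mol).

Stoichiometric O₂ = 3 × 565 = 1695 mol; O₂ fed = 1695 × 1.374 = 2329 mol.
N₂ fed = 2329 × 79/21 = 8761 mol.
Fuel reacted = 0.709 × 565 → ξ = 400.6 mol.
Outlet (n = n₀ + ν ξ):
  C₂H₅OH: 565 − 1(400.6) = 164.4
  O₂: 2329 − 3(400.6) = 1127
  N₂: 8761 (inert)
  CO₂: 0 + 2(400.6) = 801.2
  H₂O: 0 + 3(400.6) = 1202
Total out = 164.4 + 1127 + 8761 + 801.2 + 1202 = 12060 mol.

12100 mol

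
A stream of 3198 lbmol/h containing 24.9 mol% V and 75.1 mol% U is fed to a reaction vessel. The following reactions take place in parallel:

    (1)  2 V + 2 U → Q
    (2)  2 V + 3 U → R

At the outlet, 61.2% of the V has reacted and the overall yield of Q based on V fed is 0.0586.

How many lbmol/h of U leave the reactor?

1720 lbmol/h

Yield of Q: 1ξ₁ / 796.3 = 0.0586 → ξ₁ = 46.66 lbmol/h.
Conversion of V: 2ξ₁ + 2ξ₂ = 0.612 × 796.3 = 487.3 → ξ₂ = 197 lbmol/h.
Outlet amounts (n = n₀ + Σ ν·ξ):
  V: 796.3 − 2(46.66) − 2(197) = 309
  U: 2402 − 2(46.66) − 3(197) = 1717
  Q: 0 + 1(46.66) = 46.66
  R: 0 + 1(197) = 197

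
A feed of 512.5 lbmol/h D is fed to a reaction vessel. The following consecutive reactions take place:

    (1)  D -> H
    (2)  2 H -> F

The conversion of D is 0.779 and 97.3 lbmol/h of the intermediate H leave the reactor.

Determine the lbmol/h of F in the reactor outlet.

151 lbmol/h

Conversion of D: D consumed = 1ξ₁ = 0.779 × 512.5 → ξ₁ = 399.2 lbmol/h.
H balance: n_H = 0 + 1ξ₁ − 2ξ₂ = 97.3 → ξ₂ = (1·399.2 − 97.3)/2 = 151 lbmol/h.
Outlet amounts (n = n₀ + Σ ν·ξ):
  D: 512.5 − 1(399.2) = 113.3
  H: 0 + 1(399.2) − 2(151) = 97.3
  F: 0 + 1(151) = 151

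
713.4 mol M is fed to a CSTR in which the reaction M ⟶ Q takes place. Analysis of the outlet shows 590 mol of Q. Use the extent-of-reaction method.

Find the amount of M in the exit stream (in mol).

For Q: n = n₀ + 1ξ → 590 = 0 + 1ξ, giving ξ = 590 mol.
Outlet amounts (n = n₀ + ν ξ):
  M: 713.4 − 1(590) = 123.4
  Q: 0 + 1(590) = 590

123 mol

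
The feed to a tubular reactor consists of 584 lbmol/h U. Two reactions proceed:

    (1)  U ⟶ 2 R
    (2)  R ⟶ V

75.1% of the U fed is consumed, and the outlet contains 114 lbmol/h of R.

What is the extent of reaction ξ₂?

Conversion of U: U consumed = 1ξ₁ = 0.751 × 584 → ξ₁ = 438.6 lbmol/h.
R balance: n_R = 0 + 2ξ₁ − 1ξ₂ = 114 → ξ₂ = (2·438.6 − 114)/1 = 763.2 lbmol/h.
Outlet amounts (n = n₀ + Σ ν·ξ):
  U: 584 − 1(438.6) = 145.4
  R: 0 + 2(438.6) − 1(763.2) = 114
  V: 0 + 1(763.2) = 763.2

ξ₂ = 763 lbmol/h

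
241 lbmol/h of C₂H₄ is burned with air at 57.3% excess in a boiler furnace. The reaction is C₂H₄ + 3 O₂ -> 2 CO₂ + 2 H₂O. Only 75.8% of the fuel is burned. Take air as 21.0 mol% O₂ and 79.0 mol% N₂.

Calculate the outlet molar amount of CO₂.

365 lbmol/h

Stoichiometric O₂ = 3 × 241 = 723 lbmol/h; O₂ fed = 723 × 1.573 = 1137 lbmol/h.
N₂ fed = 1137 × 79/21 = 4278 lbmol/h.
Fuel reacted = 0.758 × 241 → ξ = 182.7 lbmol/h.
Outlet (n = n₀ + ν ξ):
  C₂H₄: 241 − 1(182.7) = 58.32
  O₂: 1137 − 3(182.7) = 589.2
  N₂: 4278 (inert)
  CO₂: 0 + 2(182.7) = 365.4
  H₂O: 0 + 2(182.7) = 365.4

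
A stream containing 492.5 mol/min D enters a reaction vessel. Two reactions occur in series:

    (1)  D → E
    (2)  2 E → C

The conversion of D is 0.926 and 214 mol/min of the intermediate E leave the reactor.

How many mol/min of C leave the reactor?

Conversion of D: D consumed = 1ξ₁ = 0.926 × 492.5 → ξ₁ = 456.1 mol/min.
E balance: n_E = 0 + 1ξ₁ − 2ξ₂ = 214 → ξ₂ = (1·456.1 − 214)/2 = 121 mol/min.
Outlet amounts (n = n₀ + Σ ν·ξ):
  D: 492.5 − 1(456.1) = 36.44
  E: 0 + 1(456.1) − 2(121) = 214
  C: 0 + 1(121) = 121

121 mol/min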